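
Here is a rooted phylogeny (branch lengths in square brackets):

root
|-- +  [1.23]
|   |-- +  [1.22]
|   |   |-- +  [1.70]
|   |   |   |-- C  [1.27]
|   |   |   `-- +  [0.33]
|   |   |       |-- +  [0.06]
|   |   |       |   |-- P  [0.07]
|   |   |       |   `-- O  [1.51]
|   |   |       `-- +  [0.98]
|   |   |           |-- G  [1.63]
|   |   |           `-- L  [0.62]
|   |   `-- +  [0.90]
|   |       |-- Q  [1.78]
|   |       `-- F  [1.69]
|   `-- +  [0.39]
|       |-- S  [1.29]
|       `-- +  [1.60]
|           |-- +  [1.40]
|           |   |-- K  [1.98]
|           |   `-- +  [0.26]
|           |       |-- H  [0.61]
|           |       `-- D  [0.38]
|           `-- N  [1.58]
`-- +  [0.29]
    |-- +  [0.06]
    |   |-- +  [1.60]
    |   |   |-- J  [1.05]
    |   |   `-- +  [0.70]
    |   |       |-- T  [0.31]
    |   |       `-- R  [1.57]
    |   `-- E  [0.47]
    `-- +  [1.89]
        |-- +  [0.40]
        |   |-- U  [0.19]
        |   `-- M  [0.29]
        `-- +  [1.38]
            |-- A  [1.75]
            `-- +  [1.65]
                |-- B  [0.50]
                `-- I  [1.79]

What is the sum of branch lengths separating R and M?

6.51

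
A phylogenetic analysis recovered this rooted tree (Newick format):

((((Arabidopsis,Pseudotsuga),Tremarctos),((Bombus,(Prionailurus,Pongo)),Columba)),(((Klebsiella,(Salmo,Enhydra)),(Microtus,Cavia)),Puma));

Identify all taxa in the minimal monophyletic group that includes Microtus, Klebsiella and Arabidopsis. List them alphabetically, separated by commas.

Arabidopsis, Bombus, Cavia, Columba, Enhydra, Klebsiella, Microtus, Pongo, Prionailurus, Pseudotsuga, Puma, Salmo, Tremarctos

Tracing Microtus: it sits inside (Microtus,Cavia).
Tracing Klebsiella: it sits inside (Klebsiella,(Salmo,Enhydra)).
Tracing Arabidopsis: it sits inside (Arabidopsis,Pseudotsuga).
The smallest clade enclosing all 3 is the whole tree (their MRCA is the root), so the answer is all 13 tips in alphabetical order.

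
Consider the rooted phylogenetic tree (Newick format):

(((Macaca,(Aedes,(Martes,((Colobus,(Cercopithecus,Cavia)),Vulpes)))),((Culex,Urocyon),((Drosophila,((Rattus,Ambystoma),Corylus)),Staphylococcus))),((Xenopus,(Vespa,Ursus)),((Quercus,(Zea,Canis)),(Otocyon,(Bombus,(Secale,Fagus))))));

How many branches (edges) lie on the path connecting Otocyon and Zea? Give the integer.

5

The MRCA of Otocyon and Zea is the node subtending ((Quercus,(Zea,Canis)),(Otocyon,(Bombus,(Secale,Fagus)))).
From Otocyon up to that node: 2 branches. From Zea up to the same node: 3 branches. Total: 2 + 3 = 5.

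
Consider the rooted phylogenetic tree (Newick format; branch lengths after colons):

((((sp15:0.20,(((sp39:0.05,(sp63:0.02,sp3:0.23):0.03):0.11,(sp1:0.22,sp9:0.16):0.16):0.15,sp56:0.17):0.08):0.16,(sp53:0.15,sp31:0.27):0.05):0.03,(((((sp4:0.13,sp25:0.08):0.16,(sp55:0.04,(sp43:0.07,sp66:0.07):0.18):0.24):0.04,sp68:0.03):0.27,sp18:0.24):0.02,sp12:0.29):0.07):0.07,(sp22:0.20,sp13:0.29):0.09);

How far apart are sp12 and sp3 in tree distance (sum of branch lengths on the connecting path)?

1.15

The path runs sp12 → … → MRCA → … → sp3; the MRCA is the node subtending (((sp15,(((sp39,(sp63,sp3)),(sp1,sp9)),sp56)),(sp53,sp31)),(((((sp4,sp25),(sp55,(sp43,sp66))),sp68),sp18),sp12)).
Branch lengths along that path: 0.29 + 0.07 + 0.03 + 0.16 + 0.08 + 0.15 + 0.11 + 0.03 + 0.23 = 1.15.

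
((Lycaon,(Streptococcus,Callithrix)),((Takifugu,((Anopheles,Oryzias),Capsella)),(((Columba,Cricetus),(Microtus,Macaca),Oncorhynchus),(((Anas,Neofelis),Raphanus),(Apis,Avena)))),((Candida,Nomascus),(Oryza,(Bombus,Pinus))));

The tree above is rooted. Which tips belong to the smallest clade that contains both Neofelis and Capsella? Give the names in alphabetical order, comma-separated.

Anas, Anopheles, Apis, Avena, Capsella, Columba, Cricetus, Macaca, Microtus, Neofelis, Oncorhynchus, Oryzias, Raphanus, Takifugu

Tracing Neofelis: it sits inside (Anas,Neofelis).
Tracing Capsella: it sits inside ((Anopheles,Oryzias),Capsella).
The smallest clade enclosing both is ((Takifugu,((Anopheles,Oryzias),Capsella)),(((Columba,Cricetus),(Microtus,Macaca),Oncorhynchus),(((Anas,Neofelis),Raphanus),(Apis,Avena)))); the answer is its 14 terminal taxa in alphabetical order.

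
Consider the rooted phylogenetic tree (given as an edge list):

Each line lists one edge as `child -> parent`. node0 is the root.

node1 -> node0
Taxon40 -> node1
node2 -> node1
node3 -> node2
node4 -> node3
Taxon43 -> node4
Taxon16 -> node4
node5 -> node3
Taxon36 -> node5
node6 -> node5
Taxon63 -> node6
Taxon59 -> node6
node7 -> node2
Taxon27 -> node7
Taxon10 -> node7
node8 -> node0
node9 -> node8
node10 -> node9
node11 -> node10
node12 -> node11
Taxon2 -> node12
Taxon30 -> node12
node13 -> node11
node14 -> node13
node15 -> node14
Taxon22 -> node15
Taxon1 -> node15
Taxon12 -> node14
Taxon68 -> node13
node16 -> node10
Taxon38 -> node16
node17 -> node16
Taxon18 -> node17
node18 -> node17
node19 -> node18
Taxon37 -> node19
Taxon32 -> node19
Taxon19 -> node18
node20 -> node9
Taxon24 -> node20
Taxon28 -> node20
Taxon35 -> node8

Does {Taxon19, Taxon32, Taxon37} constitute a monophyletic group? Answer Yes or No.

Yes

The most recent common ancestor of these taxa subtends ((Taxon37,Taxon32),Taxon19).
That clade has exactly 3 tips — every listed taxon and nothing else — so the group is monophyletic.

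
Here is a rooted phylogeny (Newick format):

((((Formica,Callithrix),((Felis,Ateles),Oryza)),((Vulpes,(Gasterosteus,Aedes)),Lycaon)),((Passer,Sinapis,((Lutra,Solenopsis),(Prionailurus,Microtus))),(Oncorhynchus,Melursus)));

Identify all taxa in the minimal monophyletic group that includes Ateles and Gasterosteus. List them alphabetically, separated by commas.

Tracing Ateles: it sits inside (Felis,Ateles).
Tracing Gasterosteus: it sits inside (Gasterosteus,Aedes).
The smallest clade enclosing both is (((Formica,Callithrix),((Felis,Ateles),Oryza)),((Vulpes,(Gasterosteus,Aedes)),Lycaon)); the answer is its 9 terminal taxa in alphabetical order.

Aedes, Ateles, Callithrix, Felis, Formica, Gasterosteus, Lycaon, Oryza, Vulpes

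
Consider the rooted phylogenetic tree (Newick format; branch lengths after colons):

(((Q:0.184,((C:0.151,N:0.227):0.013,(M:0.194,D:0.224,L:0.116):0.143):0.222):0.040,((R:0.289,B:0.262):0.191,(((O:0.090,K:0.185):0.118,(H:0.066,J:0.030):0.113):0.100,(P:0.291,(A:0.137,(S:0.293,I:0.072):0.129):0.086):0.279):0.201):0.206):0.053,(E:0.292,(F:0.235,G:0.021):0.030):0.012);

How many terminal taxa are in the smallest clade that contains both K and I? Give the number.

The MRCA of K and I is the node subtending (((O,K),(H,J)),(P,(A,(S,I)))).
That clade contains 8 terminal taxa: A, H, I, J, K, O, P, S.

8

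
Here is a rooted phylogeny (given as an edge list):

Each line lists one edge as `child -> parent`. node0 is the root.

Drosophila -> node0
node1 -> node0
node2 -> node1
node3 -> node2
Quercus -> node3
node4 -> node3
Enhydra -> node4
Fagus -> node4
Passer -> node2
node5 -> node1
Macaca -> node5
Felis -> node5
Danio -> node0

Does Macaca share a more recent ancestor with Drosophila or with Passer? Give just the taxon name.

The MRCA of Macaca and Passer subtends (((Quercus,(Enhydra,Fagus)),Passer),(Macaca,Felis)) (6 taxa).
The MRCA of Macaca and Drosophila is the root, subtending the entire tree (8 taxa).
The first is nested inside the second, so Macaca shares a more recent common ancestor with Passer.

Passer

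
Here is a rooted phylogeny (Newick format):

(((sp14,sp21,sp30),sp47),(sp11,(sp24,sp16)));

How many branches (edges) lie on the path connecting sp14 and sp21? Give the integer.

The MRCA of sp14 and sp21 is the node subtending (sp14,sp21,sp30).
From sp14 up to that node: 1 branch. From sp21 up to the same node: 1 branch. Total: 1 + 1 = 2.

2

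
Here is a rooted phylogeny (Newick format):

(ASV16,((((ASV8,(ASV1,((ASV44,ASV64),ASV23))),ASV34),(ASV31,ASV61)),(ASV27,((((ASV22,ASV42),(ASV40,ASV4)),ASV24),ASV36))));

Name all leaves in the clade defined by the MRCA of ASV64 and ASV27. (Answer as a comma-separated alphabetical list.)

ASV1, ASV22, ASV23, ASV24, ASV27, ASV31, ASV34, ASV36, ASV4, ASV40, ASV42, ASV44, ASV61, ASV64, ASV8

Tracing ASV64: it sits inside (ASV44,ASV64).
Tracing ASV27: it sits inside (ASV27,((((ASV22,ASV42),(ASV40,ASV4)),ASV24),ASV36)).
The smallest clade enclosing both is ((((ASV8,(ASV1,((ASV44,ASV64),ASV23))),ASV34),(ASV31,ASV61)),(ASV27,((((ASV22,ASV42),(ASV40,ASV4)),ASV24),ASV36))); the answer is its 15 terminal taxa in alphabetical order.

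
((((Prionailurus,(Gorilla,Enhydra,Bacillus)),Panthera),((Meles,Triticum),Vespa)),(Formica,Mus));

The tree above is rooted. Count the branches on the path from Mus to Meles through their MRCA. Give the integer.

The MRCA of Mus and Meles is the root of the tree.
From Mus up to that node: 2 branches. From Meles up to the same node: 4 branches. Total: 2 + 4 = 6.

6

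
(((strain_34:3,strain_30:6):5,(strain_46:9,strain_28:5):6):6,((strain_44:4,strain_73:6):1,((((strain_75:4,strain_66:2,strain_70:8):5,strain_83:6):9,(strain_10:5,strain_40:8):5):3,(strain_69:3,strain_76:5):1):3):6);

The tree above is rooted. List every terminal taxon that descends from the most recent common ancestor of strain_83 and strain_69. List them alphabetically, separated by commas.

strain_10, strain_40, strain_66, strain_69, strain_70, strain_75, strain_76, strain_83

Tracing strain_83: it sits inside ((strain_75,strain_66,strain_70),strain_83).
Tracing strain_69: it sits inside (strain_69,strain_76).
The smallest clade enclosing both is ((((strain_75,strain_66,strain_70),strain_83),(strain_10,strain_40)),(strain_69,strain_76)); the answer is its 8 terminal taxa in alphabetical order.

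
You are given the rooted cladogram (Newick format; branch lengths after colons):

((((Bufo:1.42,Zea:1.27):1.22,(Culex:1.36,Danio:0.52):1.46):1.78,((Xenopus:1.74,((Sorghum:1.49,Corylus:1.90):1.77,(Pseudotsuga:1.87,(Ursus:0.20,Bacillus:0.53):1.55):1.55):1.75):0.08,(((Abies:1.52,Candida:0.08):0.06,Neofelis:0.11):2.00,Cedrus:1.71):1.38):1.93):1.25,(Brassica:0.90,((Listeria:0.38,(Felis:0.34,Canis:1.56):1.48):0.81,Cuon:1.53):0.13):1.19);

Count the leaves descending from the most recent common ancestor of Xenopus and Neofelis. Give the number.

10

The MRCA of Xenopus and Neofelis is the node subtending ((Xenopus,((Sorghum,Corylus),(Pseudotsuga,(Ursus,Bacillus)))),(((Abies,Candida),Neofelis),Cedrus)).
That clade contains 10 terminal taxa: Abies, Bacillus, Candida, Cedrus, Corylus, Neofelis, Pseudotsuga, Sorghum, Ursus, Xenopus.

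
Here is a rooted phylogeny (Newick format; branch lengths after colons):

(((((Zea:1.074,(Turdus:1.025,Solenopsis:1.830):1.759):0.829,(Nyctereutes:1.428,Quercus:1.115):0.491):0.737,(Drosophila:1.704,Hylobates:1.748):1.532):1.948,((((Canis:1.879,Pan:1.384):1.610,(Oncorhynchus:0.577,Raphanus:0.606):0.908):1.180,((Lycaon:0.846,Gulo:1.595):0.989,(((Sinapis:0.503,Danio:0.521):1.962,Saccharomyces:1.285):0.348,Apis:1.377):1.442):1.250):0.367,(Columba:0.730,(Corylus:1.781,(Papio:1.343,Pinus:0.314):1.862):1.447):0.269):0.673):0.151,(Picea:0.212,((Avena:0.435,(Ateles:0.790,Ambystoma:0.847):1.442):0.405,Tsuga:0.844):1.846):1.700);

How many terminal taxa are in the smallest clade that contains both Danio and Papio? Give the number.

14

The MRCA of Danio and Papio is the node subtending ((((Canis,Pan),(Oncorhynchus,Raphanus)),((Lycaon,Gulo),(((Sinapis,Danio),Saccharomyces),Apis))),(Columba,(Corylus,(Papio,Pinus)))).
That clade contains 14 terminal taxa: Apis, Canis, Columba, Corylus, Danio, Gulo, Lycaon, Oncorhynchus, Pan, Papio, Pinus, Raphanus, Saccharomyces, Sinapis.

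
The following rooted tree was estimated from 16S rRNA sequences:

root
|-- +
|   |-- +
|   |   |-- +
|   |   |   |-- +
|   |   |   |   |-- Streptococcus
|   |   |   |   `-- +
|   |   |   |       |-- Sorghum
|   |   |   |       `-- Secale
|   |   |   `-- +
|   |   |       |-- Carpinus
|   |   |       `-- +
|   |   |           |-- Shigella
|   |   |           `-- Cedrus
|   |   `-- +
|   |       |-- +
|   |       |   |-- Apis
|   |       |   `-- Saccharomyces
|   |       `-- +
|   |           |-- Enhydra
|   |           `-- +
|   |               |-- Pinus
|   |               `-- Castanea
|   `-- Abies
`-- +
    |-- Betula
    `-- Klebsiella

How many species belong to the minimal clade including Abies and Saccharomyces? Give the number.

The MRCA of Abies and Saccharomyces is the node subtending ((((Streptococcus,(Sorghum,Secale)),(Carpinus,(Shigella,Cedrus))),((Apis,Saccharomyces),(Enhydra,(Pinus,Castanea)))),Abies).
That clade contains 12 terminal taxa: Abies, Apis, Carpinus, Castanea, Cedrus, Enhydra, Pinus, Saccharomyces, Secale, Shigella, Sorghum, Streptococcus.

12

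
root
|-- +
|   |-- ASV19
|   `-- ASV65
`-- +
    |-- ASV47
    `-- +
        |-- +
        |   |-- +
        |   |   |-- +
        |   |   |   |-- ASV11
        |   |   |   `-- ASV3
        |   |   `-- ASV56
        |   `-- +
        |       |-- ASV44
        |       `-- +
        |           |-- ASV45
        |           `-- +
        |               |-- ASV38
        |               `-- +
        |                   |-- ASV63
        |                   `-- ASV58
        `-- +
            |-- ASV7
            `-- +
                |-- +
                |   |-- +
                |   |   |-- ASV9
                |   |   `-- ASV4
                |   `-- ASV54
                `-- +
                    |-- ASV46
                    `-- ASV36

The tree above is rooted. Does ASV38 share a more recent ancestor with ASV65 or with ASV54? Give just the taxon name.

ASV54

The MRCA of ASV38 and ASV54 subtends ((((ASV11,ASV3),ASV56),(ASV44,(ASV45,(ASV38,(ASV63,ASV58))))),(ASV7,(((ASV9,ASV4),ASV54),(ASV46,ASV36)))) (14 taxa).
The MRCA of ASV38 and ASV65 is the root, subtending the entire tree (17 taxa).
The first is nested inside the second, so ASV38 shares a more recent common ancestor with ASV54.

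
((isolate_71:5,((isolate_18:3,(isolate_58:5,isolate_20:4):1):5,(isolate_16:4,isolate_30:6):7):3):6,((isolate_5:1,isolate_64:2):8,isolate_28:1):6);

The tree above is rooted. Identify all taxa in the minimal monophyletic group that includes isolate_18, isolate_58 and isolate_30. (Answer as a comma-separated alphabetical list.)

Tracing isolate_18: it sits inside (isolate_18,(isolate_58,isolate_20)).
Tracing isolate_58: it sits inside (isolate_58,isolate_20).
Tracing isolate_30: it sits inside (isolate_16,isolate_30).
The smallest clade enclosing all 3 is ((isolate_18,(isolate_58,isolate_20)),(isolate_16,isolate_30)); the answer is its 5 terminal taxa in alphabetical order.

isolate_16, isolate_18, isolate_20, isolate_30, isolate_58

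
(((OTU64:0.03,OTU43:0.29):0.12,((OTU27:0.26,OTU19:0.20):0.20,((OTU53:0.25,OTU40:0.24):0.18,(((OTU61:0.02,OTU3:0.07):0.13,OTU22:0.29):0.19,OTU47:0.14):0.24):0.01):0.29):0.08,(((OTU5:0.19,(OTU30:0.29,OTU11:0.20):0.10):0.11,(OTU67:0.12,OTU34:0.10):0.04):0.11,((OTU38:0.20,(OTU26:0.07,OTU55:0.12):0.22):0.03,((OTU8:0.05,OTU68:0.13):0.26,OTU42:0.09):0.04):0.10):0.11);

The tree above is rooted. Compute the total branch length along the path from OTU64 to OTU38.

0.67

The path runs OTU64 → … → MRCA → … → OTU38; the MRCA is the root of the tree.
Branch lengths along that path: 0.03 + 0.12 + 0.08 + 0.11 + 0.10 + 0.03 + 0.20 = 0.67.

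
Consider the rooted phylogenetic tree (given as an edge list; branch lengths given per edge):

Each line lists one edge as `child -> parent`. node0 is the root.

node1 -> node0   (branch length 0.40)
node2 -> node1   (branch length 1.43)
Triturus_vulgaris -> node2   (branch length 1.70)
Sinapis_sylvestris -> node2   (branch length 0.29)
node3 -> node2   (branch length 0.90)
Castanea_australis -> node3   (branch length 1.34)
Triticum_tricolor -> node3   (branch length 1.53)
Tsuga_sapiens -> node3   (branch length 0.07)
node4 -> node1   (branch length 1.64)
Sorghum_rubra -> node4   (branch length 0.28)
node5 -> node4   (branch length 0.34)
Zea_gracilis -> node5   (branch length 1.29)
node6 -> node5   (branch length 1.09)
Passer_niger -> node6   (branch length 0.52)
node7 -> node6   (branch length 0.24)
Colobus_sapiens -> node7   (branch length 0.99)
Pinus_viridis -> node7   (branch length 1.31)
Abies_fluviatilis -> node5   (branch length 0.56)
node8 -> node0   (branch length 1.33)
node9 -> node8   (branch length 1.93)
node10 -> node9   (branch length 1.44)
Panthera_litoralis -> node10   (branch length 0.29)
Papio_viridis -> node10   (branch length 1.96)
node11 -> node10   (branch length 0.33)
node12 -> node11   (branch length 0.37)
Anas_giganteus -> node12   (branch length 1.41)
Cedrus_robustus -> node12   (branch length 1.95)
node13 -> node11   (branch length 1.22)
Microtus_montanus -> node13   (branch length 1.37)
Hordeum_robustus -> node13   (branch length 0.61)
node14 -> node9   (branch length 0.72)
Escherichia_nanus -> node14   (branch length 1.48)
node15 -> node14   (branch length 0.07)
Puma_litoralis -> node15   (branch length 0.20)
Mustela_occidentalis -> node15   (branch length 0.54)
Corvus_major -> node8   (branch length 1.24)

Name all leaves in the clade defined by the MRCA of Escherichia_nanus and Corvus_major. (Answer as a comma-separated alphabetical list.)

Tracing Escherichia_nanus: it sits inside (Escherichia_nanus,(Puma_litoralis,Mustela_occidentalis)).
Tracing Corvus_major: it sits inside (((Panthera_litoralis,Papio_viridis,((Anas_giganteus,Cedrus_robustus),(Microtus_montanus,Hordeum_robustus))),(Escherichia_nanus,(Puma_litoralis,Mustela_occidentalis))),Corvus_major).
The smallest clade enclosing both is (((Panthera_litoralis,Papio_viridis,((Anas_giganteus,Cedrus_robustus),(Microtus_montanus,Hordeum_robustus))),(Escherichia_nanus,(Puma_litoralis,Mustela_occidentalis))),Corvus_major); the answer is its 10 terminal taxa in alphabetical order.

Anas_giganteus, Cedrus_robustus, Corvus_major, Escherichia_nanus, Hordeum_robustus, Microtus_montanus, Mustela_occidentalis, Panthera_litoralis, Papio_viridis, Puma_litoralis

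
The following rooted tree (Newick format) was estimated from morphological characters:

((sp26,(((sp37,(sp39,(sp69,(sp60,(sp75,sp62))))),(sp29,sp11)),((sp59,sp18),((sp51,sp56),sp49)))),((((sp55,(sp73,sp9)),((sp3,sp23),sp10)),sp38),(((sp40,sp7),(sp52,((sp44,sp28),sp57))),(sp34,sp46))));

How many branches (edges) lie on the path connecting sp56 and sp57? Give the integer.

The MRCA of sp56 and sp57 is the root of the tree.
From sp56 up to that node: 6 branches. From sp57 up to the same node: 6 branches. Total: 6 + 6 = 12.

12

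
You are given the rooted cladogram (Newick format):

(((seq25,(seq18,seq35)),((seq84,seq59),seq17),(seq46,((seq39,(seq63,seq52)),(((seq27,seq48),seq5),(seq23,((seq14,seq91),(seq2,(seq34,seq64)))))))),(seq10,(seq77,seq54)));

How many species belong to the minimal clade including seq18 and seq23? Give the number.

19

The MRCA of seq18 and seq23 is the node subtending ((seq25,(seq18,seq35)),((seq84,seq59),seq17),(seq46,((seq39,(seq63,seq52)),(((seq27,seq48),seq5),(seq23,((seq14,seq91),(seq2,(seq34,seq64)))))))).
That clade contains 19 terminal taxa: seq14, seq17, seq18, seq2, seq23, seq25, seq27, seq34, seq35, seq39, seq46, seq48, seq5, seq52, seq59, seq63, seq64, seq84, seq91.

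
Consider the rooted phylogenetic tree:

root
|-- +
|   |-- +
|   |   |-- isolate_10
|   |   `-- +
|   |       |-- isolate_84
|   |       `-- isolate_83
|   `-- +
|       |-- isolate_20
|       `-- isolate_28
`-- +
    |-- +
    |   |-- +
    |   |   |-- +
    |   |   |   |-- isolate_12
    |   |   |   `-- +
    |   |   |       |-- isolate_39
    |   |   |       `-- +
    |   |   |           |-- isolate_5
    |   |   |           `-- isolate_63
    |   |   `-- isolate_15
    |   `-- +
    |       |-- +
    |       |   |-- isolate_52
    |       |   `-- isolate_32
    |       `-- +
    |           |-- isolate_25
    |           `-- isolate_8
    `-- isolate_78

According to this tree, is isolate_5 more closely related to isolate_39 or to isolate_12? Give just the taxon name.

The MRCA of isolate_5 and isolate_39 subtends (isolate_39,(isolate_5,isolate_63)) (3 taxa).
The MRCA of isolate_5 and isolate_12 subtends (isolate_12,(isolate_39,(isolate_5,isolate_63))) (4 taxa).
The first is nested inside the second, so isolate_5 shares a more recent common ancestor with isolate_39.

isolate_39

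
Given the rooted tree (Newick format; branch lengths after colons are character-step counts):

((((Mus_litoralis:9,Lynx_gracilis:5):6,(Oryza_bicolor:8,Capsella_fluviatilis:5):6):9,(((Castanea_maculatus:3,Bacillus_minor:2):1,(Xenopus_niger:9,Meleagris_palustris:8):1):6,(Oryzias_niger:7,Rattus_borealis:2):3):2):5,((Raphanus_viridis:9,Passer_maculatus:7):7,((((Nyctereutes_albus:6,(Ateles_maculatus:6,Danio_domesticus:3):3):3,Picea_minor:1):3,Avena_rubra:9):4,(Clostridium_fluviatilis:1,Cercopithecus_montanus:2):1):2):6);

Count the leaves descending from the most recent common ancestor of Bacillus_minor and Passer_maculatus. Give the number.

The MRCA of Bacillus_minor and Passer_maculatus is the root, so the clade is the entire tree.
That clade contains 19 terminal taxa: Ateles_maculatus, Avena_rubra, Bacillus_minor, Capsella_fluviatilis, Castanea_maculatus, Cercopithecus_montanus, Clostridium_fluviatilis, Danio_domesticus, Lynx_gracilis, Meleagris_palustris, Mus_litoralis, Nyctereutes_albus, Oryza_bicolor, Oryzias_niger, Passer_maculatus, Picea_minor, Raphanus_viridis, Rattus_borealis, Xenopus_niger.

19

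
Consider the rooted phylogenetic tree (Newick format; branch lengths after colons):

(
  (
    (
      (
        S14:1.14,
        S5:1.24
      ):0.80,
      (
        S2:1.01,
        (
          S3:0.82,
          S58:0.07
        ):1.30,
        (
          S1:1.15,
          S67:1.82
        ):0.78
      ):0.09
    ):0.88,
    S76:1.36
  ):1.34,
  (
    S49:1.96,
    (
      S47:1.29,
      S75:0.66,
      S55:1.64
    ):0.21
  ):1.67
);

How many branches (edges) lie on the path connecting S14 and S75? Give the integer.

7

The MRCA of S14 and S75 is the root of the tree.
From S14 up to that node: 4 branches. From S75 up to the same node: 3 branches. Total: 4 + 3 = 7.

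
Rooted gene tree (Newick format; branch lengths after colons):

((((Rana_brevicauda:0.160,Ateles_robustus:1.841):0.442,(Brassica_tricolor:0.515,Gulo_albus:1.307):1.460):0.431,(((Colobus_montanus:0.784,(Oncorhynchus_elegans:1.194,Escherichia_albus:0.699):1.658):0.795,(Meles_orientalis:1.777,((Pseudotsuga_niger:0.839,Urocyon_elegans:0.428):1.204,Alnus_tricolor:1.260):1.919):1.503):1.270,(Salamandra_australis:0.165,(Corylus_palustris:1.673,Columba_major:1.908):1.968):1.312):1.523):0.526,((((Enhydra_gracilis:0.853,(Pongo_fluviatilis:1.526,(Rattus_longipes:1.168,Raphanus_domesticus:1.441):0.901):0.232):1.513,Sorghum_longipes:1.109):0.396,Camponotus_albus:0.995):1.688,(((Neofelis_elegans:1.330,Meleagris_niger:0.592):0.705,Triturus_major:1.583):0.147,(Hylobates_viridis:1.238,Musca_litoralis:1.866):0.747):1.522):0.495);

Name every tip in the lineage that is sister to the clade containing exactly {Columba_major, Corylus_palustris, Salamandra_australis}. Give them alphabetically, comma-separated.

The clade containing exactly {Columba_major, Corylus_palustris, Salamandra_australis} attaches to the tree at the node subtending (((Colobus_montanus,(Oncorhynchus_elegans,Escherichia_albus)),(Meles_orientalis,((Pseudotsuga_niger,Urocyon_elegans),Alnus_tricolor))),(Salamandra_australis,(Corylus_palustris,Columba_major))).
The other lineage descending from that same node — the sister group — is ((Colobus_montanus,(Oncorhynchus_elegans,Escherichia_albus)),(Meles_orientalis,((Pseudotsuga_niger,Urocyon_elegans),Alnus_tricolor))); its 7 tips in alphabetical order are the answer.

Alnus_tricolor, Colobus_montanus, Escherichia_albus, Meles_orientalis, Oncorhynchus_elegans, Pseudotsuga_niger, Urocyon_elegans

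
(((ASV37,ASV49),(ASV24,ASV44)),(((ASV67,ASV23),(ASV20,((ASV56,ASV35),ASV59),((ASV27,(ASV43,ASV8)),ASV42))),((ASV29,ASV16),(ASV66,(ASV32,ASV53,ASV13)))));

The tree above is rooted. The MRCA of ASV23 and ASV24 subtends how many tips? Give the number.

The MRCA of ASV23 and ASV24 is the root, so the clade is the entire tree.
That clade contains 20 terminal taxa: ASV13, ASV16, ASV20, ASV23, ASV24, ASV27, ASV29, ASV32, ASV35, ASV37, ASV42, ASV43, ASV44, ASV49, ASV53, ASV56, ASV59, ASV66, ASV67, ASV8.

20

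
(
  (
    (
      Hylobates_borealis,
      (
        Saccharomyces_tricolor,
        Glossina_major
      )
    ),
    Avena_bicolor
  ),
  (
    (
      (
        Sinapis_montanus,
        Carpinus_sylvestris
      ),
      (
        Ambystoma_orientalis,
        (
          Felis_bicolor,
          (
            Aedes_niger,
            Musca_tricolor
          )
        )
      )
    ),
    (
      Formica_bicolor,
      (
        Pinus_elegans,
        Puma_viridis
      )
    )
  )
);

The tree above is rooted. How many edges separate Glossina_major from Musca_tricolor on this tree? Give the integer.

The MRCA of Glossina_major and Musca_tricolor is the root of the tree.
From Glossina_major up to that node: 4 branches. From Musca_tricolor up to the same node: 6 branches. Total: 4 + 6 = 10.

10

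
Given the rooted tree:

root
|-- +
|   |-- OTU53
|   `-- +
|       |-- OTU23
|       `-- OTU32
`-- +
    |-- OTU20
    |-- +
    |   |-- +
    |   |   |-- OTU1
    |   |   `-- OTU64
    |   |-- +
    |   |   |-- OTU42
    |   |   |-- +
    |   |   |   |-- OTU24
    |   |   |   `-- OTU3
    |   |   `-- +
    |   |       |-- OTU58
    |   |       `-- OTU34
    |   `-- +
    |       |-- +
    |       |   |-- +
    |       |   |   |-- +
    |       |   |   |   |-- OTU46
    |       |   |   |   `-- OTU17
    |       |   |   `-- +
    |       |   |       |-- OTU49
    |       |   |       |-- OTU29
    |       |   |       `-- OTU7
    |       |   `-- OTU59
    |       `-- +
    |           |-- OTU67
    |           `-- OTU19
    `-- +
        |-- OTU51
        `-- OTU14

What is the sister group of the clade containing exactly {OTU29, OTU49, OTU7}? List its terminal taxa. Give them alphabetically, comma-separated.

The clade containing exactly {OTU29, OTU49, OTU7} attaches to the tree at the node subtending ((OTU46,OTU17),(OTU49,OTU29,OTU7)).
The other lineage descending from that same node — the sister group — is (OTU46,OTU17); its 2 tips in alphabetical order are the answer.

OTU17, OTU46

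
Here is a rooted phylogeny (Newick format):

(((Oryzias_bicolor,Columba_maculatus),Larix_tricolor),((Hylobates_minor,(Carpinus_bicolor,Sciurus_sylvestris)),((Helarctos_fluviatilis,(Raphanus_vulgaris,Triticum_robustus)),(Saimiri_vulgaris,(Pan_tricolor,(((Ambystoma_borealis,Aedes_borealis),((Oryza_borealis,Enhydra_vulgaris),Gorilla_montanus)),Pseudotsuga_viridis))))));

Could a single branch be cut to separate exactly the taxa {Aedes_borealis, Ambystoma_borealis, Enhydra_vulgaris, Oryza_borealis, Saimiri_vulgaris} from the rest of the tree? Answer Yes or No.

No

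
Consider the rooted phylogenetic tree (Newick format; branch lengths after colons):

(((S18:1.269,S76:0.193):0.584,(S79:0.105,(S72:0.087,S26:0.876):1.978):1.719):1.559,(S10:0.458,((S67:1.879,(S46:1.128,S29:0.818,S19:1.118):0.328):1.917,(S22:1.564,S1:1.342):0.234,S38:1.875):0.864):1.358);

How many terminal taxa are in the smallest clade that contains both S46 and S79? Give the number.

13

The MRCA of S46 and S79 is the root, so the clade is the entire tree.
That clade contains 13 terminal taxa: S1, S10, S18, S19, S22, S26, S29, S38, S46, S67, S72, S76, S79.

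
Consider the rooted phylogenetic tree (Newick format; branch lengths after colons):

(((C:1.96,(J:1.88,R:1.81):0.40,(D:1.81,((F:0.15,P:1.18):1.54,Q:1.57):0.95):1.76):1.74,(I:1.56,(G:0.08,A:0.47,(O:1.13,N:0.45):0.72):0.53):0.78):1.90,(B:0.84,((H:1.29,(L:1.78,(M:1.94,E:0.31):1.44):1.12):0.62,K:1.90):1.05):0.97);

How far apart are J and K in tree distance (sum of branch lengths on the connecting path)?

9.84

The path runs J → … → MRCA → … → K; the MRCA is the root of the tree.
Branch lengths along that path: 1.88 + 0.40 + 1.74 + 1.90 + 0.97 + 1.05 + 1.90 = 9.84.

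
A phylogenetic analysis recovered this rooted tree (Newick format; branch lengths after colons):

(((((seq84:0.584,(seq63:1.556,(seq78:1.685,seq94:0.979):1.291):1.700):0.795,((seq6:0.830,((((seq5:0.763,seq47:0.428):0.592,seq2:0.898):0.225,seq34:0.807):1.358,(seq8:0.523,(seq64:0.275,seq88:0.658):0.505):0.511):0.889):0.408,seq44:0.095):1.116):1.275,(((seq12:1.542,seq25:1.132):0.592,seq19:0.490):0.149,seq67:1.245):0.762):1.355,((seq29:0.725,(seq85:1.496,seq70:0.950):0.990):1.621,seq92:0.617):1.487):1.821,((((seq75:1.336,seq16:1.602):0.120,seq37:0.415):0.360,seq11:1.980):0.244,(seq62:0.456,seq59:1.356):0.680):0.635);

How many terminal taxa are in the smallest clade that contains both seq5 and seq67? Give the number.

17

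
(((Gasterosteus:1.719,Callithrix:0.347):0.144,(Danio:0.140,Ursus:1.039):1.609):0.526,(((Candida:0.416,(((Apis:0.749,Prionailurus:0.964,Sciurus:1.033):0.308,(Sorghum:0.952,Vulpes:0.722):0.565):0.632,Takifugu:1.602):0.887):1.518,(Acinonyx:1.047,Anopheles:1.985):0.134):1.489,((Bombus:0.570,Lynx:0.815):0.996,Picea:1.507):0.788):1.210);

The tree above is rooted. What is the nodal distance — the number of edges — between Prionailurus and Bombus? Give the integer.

9

The MRCA of Prionailurus and Bombus is the node subtending (((Candida,(((Apis,Prionailurus,Sciurus),(Sorghum,Vulpes)),Takifugu)),(Acinonyx,Anopheles)),((Bombus,Lynx),Picea)).
From Prionailurus up to that node: 6 branches. From Bombus up to the same node: 3 branches. Total: 6 + 3 = 9.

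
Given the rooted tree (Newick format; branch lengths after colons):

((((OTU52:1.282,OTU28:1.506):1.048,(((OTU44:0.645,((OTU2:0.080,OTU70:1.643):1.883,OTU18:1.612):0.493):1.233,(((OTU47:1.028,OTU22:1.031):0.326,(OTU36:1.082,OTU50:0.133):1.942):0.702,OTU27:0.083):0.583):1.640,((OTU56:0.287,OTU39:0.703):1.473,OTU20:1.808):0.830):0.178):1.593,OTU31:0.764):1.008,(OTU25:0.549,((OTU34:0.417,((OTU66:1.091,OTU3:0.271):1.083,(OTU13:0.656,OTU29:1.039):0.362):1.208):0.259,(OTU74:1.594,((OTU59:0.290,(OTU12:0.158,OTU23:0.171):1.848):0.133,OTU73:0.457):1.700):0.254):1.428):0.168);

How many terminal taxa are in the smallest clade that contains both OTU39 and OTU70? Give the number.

12

The MRCA of OTU39 and OTU70 is the node subtending (((OTU44,((OTU2,OTU70),OTU18)),(((OTU47,OTU22),(OTU36,OTU50)),OTU27)),((OTU56,OTU39),OTU20)).
That clade contains 12 terminal taxa: OTU18, OTU2, OTU20, OTU22, OTU27, OTU36, OTU39, OTU44, OTU47, OTU50, OTU56, OTU70.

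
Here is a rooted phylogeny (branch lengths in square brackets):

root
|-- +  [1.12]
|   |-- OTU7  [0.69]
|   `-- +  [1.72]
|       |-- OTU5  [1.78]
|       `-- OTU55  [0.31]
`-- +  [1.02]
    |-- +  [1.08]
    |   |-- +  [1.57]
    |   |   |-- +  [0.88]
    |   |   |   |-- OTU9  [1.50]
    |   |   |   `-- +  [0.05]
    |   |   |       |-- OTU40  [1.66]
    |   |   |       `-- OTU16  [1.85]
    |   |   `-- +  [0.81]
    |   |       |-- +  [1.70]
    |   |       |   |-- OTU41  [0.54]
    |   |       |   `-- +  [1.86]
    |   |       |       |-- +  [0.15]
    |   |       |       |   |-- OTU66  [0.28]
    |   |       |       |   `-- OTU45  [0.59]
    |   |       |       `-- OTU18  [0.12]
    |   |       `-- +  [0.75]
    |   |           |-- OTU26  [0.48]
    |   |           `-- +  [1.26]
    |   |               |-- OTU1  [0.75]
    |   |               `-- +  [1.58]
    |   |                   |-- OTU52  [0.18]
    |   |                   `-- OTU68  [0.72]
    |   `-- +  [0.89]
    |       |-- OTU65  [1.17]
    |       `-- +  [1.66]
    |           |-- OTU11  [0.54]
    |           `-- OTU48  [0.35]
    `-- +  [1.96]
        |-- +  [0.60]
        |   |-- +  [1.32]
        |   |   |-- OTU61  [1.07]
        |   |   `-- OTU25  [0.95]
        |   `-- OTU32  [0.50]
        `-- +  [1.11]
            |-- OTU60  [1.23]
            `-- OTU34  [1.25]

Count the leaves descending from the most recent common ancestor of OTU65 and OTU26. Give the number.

14

The MRCA of OTU65 and OTU26 is the node subtending (((OTU9,(OTU40,OTU16)),((OTU41,((OTU66,OTU45),OTU18)),(OTU26,(OTU1,(OTU52,OTU68))))),(OTU65,(OTU11,OTU48))).
That clade contains 14 terminal taxa: OTU1, OTU11, OTU16, OTU18, OTU26, OTU40, OTU41, OTU45, OTU48, OTU52, OTU65, OTU66, OTU68, OTU9.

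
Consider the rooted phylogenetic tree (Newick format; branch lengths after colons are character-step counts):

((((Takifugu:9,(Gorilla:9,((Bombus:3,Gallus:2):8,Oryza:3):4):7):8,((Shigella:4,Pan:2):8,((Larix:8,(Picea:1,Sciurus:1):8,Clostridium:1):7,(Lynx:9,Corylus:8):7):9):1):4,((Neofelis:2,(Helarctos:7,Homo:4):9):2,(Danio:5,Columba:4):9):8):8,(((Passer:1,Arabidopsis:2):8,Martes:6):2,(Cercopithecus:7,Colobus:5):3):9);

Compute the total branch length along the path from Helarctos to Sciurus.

The path runs Helarctos → … → MRCA → … → Sciurus; the MRCA is the node subtending (((Takifugu,(Gorilla,((Bombus,Gallus),Oryza))),((Shigella,Pan),((Larix,(Picea,Sciurus),Clostridium),(Lynx,Corylus)))),((Neofelis,(Helarctos,Homo)),(Danio,Columba))).
Branch lengths along that path: 7 + 9 + 2 + 8 + 4 + 1 + 9 + 7 + 8 + 1 = 56.

56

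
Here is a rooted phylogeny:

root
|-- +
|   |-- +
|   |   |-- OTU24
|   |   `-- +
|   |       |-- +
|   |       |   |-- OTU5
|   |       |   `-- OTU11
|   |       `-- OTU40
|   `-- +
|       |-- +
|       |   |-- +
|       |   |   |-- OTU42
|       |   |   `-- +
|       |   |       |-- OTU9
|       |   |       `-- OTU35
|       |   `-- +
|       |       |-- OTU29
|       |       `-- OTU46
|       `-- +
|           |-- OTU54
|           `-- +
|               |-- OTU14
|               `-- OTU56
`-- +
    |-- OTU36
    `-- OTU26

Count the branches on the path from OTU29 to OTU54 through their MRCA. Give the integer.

5

The MRCA of OTU29 and OTU54 is the node subtending (((OTU42,(OTU9,OTU35)),(OTU29,OTU46)),(OTU54,(OTU14,OTU56))).
From OTU29 up to that node: 3 branches. From OTU54 up to the same node: 2 branches. Total: 3 + 2 = 5.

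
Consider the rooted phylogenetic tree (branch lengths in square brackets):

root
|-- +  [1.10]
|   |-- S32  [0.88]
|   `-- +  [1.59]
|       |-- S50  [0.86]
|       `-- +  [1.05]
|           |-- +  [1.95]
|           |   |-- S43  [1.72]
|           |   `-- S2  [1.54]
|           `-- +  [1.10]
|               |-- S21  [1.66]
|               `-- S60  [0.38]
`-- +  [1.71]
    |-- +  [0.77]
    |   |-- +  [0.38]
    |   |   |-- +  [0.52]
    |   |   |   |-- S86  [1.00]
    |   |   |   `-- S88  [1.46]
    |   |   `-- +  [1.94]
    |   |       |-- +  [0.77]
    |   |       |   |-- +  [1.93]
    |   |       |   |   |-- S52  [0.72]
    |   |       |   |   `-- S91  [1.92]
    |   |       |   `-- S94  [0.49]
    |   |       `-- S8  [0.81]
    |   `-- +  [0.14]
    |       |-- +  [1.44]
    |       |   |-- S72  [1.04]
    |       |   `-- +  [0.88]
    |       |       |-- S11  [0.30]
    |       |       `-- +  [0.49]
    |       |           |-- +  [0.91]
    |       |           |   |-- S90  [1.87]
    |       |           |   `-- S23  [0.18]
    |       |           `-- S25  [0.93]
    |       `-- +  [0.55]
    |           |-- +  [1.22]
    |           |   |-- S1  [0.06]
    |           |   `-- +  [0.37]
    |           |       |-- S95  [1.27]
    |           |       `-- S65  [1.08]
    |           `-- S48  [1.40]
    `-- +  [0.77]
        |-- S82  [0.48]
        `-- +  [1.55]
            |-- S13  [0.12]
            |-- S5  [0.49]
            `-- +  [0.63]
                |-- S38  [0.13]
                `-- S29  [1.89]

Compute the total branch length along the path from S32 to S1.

6.43

The path runs S32 → … → MRCA → … → S1; the MRCA is the root of the tree.
Branch lengths along that path: 0.88 + 1.10 + 1.71 + 0.77 + 0.14 + 0.55 + 1.22 + 0.06 = 6.43.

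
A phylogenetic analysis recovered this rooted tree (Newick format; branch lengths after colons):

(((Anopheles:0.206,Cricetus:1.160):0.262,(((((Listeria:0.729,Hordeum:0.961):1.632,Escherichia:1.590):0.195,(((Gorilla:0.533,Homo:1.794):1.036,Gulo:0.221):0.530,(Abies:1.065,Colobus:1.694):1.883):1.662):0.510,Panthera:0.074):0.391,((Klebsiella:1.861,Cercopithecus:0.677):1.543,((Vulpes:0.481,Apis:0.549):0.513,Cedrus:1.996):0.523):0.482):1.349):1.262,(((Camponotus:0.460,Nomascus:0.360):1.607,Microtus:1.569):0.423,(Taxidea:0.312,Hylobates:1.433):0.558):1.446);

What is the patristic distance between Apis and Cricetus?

4.838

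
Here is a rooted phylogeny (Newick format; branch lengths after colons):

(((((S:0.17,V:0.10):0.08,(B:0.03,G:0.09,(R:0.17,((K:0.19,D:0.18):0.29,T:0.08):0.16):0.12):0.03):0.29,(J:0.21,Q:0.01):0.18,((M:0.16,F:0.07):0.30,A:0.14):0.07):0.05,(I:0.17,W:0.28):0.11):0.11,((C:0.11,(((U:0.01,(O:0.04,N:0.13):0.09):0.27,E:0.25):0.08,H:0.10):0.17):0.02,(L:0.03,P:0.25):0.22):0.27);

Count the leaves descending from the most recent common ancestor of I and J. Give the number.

15

The MRCA of I and J is the node subtending ((((S,V),(B,G,(R,((K,D),T)))),(J,Q),((M,F),A)),(I,W)).
That clade contains 15 terminal taxa: A, B, D, F, G, I, J, K, M, Q, R, S, T, V, W.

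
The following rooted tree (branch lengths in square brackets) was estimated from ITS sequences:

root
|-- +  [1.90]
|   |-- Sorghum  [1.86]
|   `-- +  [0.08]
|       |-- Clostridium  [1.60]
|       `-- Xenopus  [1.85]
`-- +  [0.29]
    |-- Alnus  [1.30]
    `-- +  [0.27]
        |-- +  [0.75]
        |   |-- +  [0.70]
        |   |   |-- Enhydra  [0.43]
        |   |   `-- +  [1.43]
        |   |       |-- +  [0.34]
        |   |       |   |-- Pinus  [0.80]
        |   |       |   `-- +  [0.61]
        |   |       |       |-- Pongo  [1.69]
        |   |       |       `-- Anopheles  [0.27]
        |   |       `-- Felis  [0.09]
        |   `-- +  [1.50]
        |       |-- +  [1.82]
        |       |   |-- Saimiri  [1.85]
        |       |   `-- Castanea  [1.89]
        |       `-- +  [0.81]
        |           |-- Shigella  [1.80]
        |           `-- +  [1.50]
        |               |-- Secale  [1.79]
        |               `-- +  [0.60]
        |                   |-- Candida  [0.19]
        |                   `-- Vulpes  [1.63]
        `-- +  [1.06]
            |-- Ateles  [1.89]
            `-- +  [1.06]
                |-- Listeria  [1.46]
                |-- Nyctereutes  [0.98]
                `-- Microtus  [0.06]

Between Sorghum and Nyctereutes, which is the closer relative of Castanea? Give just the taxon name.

Nyctereutes

The MRCA of Castanea and Nyctereutes subtends (((Enhydra,((Pinus,(Pongo,Anopheles)),Felis)),((Saimiri,Castanea),(Shigella,(Secale,(Candida,Vulpes))))),(Ateles,(Listeria,Nyctereutes,Microtus))) (15 taxa).
The MRCA of Castanea and Sorghum is the root, subtending the entire tree (19 taxa).
The first is nested inside the second, so Castanea shares a more recent common ancestor with Nyctereutes.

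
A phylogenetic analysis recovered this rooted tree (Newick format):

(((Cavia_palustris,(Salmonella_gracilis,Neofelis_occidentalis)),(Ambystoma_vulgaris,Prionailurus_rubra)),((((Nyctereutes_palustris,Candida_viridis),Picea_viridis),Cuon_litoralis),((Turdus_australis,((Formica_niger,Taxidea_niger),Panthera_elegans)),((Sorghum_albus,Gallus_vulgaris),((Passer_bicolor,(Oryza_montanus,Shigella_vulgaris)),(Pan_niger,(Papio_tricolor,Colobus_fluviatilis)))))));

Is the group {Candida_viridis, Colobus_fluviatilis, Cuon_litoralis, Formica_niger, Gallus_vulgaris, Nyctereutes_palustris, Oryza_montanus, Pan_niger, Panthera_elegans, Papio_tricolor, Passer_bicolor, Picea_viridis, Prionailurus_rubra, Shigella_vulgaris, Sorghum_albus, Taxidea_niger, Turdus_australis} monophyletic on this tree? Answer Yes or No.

No

The MRCA of the listed taxa is the root, so the smallest clade containing them is the whole tree.
That clade also contains Ambystoma_vulgaris, Cavia_palustris, Neofelis_occidentalis, Salmonella_gracilis, which are not in the proposed group, so the group is not monophyletic.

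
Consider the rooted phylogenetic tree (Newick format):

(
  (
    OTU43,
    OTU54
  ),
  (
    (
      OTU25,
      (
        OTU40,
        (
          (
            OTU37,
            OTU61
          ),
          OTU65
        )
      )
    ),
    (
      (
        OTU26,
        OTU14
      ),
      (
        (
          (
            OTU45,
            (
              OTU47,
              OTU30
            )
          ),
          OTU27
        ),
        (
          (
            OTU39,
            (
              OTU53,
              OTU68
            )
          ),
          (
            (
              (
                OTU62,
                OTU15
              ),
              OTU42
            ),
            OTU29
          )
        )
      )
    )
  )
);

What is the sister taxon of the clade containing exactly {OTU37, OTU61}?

OTU65

The clade containing exactly {OTU37, OTU61} attaches to the tree at the node subtending ((OTU37,OTU61),OTU65).
The other lineage descending from that same node — the sister group — is the single tip OTU65.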